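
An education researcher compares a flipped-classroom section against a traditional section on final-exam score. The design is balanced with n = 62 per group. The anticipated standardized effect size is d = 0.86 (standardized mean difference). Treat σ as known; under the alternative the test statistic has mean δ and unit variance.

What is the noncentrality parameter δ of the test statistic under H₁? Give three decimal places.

δ = d·√(n/2) = 0.86 × √(62/2) = 4.7883

δ ≈ 4.788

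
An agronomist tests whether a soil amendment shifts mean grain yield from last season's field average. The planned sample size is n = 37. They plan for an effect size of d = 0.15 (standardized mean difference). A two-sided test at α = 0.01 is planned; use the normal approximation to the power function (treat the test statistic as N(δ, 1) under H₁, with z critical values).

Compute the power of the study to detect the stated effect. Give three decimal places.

Power ≈ 0.048

Noncentrality parameter: δ = d·√n = 0.15 × √37 = 0.9124
Two-sided α = 0.01 → critical value z_{0.005} = 2.576.
Power = Φ(δ − 2.576) + Φ(−δ − 2.576) = Φ(-1.663) + Φ(-3.488) = 0.0481 + 0.0002 = 0.0484.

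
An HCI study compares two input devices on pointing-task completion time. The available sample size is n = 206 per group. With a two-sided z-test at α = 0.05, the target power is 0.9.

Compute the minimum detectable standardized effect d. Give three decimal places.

Need Φ(δ − 1.960) = 0.9, so δ = 1.960 + 1.282 = 3.242.
(The second rejection-region term Φ(−δ − z_{α/2}) is negligible and dropped.)
δ = d·√(n/2) ⇒ d = δ/√(n/2) = 3.242/√(206/2) = 0.3194.

d ≈ 0.319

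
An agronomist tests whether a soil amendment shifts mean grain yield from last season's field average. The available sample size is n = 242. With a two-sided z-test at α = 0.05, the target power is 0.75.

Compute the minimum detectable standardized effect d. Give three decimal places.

Required noncentrality: δ = z_{0.025} + z_{0.25} = 1.960 + 0.674 = 2.634.
(The second rejection-region term Φ(−δ − z_{α/2}) is negligible and dropped.)
δ = d·√n ⇒ d = δ/√n = 2.634/√242 = 0.1693.

d ≈ 0.169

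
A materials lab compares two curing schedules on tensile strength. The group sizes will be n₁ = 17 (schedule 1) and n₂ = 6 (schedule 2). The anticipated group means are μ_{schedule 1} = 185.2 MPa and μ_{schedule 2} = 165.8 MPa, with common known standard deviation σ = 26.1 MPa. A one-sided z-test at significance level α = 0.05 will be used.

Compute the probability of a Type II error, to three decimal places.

Standardized effect: d = |μ_{schedule 1} − μ_{schedule 2}| / σ = |185.2 − 165.8| / 26.1 = 0.7433
Noncentrality parameter: δ = d / √(1/n₁ + 1/n₂) = 0.7433 / √(1/17 + 1/6) = 1.5653
One-sided α = 0.05 → critical value z_{0.05} = 1.645.
Power = Φ(δ − 1.645) = Φ(-0.080) = 0.4683.
Type II error: β = 1 − power = 1 − 0.4683 = 0.5317.

β ≈ 0.532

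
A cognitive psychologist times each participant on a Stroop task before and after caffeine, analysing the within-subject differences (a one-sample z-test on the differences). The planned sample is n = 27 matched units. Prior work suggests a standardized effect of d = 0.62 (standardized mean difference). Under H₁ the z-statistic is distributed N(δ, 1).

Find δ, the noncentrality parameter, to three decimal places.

δ = d·√n = 0.62 × √27 = 3.2216

δ ≈ 3.222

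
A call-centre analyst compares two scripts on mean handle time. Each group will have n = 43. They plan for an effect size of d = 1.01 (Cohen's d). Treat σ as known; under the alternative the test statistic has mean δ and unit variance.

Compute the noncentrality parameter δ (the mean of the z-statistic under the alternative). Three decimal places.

The noncentrality parameter scales effect size by the design's sample-size factor: δ = d·√(n/2) = 1.01 × √(43/2) = 4.6832

δ ≈ 4.683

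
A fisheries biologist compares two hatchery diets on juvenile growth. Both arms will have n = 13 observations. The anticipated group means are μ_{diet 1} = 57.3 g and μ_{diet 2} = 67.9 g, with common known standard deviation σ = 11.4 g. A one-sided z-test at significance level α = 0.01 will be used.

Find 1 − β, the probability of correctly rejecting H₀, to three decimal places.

Standardized effect: d = |μ_{diet 1} − μ_{diet 2}| / σ = |57.3 − 67.9| / 11.4 = 0.9298
Noncentrality parameter: δ = d·√(n/2) = 0.9298 × √(13/2) = 2.3706
One-sided α = 0.01 → critical value z_{0.01} = 2.326.
Power = P(Z > 2.326 − δ) = Φ(0.044) = 0.5176.

Power ≈ 0.518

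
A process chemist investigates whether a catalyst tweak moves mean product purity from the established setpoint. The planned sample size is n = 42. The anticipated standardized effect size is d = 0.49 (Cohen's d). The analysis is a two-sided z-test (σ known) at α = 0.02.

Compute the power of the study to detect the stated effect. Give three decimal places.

Noncentrality parameter: δ = d·√n = 0.49 × √42 = 3.1756
Two-sided α = 0.02 → critical value z_{0.01} = 2.326.
Power = Φ(δ − 2.326) + Φ(−δ − 2.326) = Φ(0.849) + Φ(-5.502) = 0.8021 + 0.0000 = 0.8021.

Power ≈ 0.802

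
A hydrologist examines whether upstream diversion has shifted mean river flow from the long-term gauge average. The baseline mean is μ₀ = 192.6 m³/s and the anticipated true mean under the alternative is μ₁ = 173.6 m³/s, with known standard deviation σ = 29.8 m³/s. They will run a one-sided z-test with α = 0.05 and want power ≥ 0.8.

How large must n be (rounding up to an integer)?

n = 16

Standardized effect: d = |μ₁ − μ₀| / σ = |173.6 − 192.6| / 29.8 = 0.6376
Set Φ(δ − 1.645) = 0.8; then δ − 1.645 = Φ⁻¹(0.8) = 0.842, giving δ = 2.486.
δ = d·√n ⇒ n = (δ/d)² = (2.486 / 0.6376)² = 15.21.
Round up to the next whole unit.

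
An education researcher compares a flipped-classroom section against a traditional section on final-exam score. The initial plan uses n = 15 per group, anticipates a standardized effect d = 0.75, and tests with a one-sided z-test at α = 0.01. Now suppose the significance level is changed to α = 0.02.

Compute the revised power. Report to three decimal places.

δ = d·√(n/2) = 0.75 × √(15/2) = 2.0540 (unchanged). New critical value: z_{0.02} = 2.054.
Revised power = Φ(δ − 2.054) = Φ(0.000) = 0.5001.

Power ≈ 0.500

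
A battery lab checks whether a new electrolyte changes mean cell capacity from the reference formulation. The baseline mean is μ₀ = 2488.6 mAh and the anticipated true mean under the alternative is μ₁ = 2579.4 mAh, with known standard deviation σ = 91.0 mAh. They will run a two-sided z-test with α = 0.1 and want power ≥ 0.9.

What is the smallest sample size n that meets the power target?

Standardized effect: d = |μ₁ − μ₀| / σ = |2579.4 − 2488.6| / 91.0 = 0.9978
For power 0.9 need Φ(δ − z_{0.05}) = 0.9, so δ = z_{0.05} + z_{0.10} = 1.645 + 1.282 = 2.926.
(Ignoring the negligible lower-tail rejection probability gives the usual closed-form inversion.)
δ = d·√n ⇒ n = (δ/d)² = (2.926 / 0.9978)² = 8.60.
Round up to the next whole unit.

n = 9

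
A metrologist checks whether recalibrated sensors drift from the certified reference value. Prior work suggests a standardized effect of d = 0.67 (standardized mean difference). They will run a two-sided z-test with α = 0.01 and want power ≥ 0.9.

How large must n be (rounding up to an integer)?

For power 0.9 need Φ(δ − z_{0.005}) = 0.9, so δ = z_{0.005} + z_{0.10} = 2.576 + 1.282 = 3.857.
(Ignoring the negligible lower-tail rejection probability gives the usual closed-form inversion.)
δ = d·√n ⇒ n = (δ/d)² = (3.857 / 0.67)² = 33.15.
Round up to the next whole unit.

n = 34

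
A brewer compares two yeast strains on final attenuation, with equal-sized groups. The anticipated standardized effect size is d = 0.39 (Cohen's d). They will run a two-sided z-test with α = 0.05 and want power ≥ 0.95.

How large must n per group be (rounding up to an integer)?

n = 171 per group

Set Φ(δ − 1.960) = 0.95; then δ − 1.960 = Φ⁻¹(0.95) = 1.645, giving δ = 3.605.
(Ignoring the negligible lower-tail rejection probability gives the usual closed-form inversion.)
δ = d·√(n/2) ⇒ n = 2(δ/d)² = 2 × (3.605 / 0.39)² = 170.87.
Rounding up, n = 171 per group.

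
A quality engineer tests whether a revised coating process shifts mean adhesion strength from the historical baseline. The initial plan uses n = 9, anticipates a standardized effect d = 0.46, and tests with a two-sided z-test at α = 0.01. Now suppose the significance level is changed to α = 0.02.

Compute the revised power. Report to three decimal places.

Power ≈ 0.172

δ = d·√n = 0.46 × √9 = 1.3800 (unchanged). New critical value: z_{0.01} = 2.326.
Revised power = Φ(δ − 2.326) + Φ(−δ − 2.326) = Φ(-0.946) + Φ(-3.706) = 0.1720 + 0.0001 = 0.1721.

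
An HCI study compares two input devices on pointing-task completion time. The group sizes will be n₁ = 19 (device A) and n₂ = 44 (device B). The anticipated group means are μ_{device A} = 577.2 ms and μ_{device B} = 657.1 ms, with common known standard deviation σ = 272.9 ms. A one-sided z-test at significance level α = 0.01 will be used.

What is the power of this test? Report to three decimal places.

Power ≈ 0.104

Standardized effect: d = |μ_{device A} − μ_{device B}| / σ = |577.2 − 657.1| / 272.9 = 0.2928
Noncentrality parameter: δ = d / √(1/n₁ + 1/n₂) = 0.2928 / √(1/19 + 1/44) = 1.0665
Critical value for a one-sided test at α = 0.01: z_α = 2.326.
Power = P(Z > 2.326 − δ) = Φ(-1.260) = 0.1039.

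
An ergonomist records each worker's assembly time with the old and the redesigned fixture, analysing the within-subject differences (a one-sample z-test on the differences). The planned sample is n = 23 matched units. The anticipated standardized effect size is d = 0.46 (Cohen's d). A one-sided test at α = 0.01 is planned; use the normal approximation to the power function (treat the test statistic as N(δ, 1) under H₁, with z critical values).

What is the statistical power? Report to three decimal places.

Power ≈ 0.452

Noncentrality parameter: δ = d·√n = 0.46 × √23 = 2.2061
One-sided α = 0.01 → critical value z_{0.01} = 2.326.
Power = Φ(δ − 2.326) = Φ(-0.120) = 0.4521.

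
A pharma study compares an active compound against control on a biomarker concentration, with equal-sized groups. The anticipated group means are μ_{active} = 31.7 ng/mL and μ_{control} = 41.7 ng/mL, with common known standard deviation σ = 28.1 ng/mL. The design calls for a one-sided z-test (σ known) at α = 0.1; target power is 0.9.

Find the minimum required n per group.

n = 104 per group

Standardized effect: d = |μ_{active} − μ_{control}| / σ = |31.7 − 41.7| / 28.1 = 0.3559
For power 0.9 need Φ(δ − z_{0.1}) = 0.9, so δ = z_{0.1} + z_{0.10} = 1.282 + 1.282 = 2.563.
δ = d·√(n/2) ⇒ n = 2(δ/d)² = 2 × (2.563 / 0.3559)² = 103.75.
Round up to the next whole unit.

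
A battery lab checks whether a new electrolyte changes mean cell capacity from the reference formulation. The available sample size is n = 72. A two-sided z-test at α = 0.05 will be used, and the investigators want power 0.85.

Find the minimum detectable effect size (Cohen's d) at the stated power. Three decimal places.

Required noncentrality: δ = z_{0.025} + z_{0.15} = 1.960 + 1.036 = 2.996.
(The second rejection-region term Φ(−δ − z_{α/2}) is negligible and dropped.)
δ = d·√n ⇒ d = δ/√n = 2.996/√72 = 0.3531.

d ≈ 0.353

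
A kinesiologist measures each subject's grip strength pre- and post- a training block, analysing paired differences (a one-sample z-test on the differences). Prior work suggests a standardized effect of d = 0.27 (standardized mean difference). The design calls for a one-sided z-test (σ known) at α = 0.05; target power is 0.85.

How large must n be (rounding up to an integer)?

For power 0.85 need Φ(δ − z_{0.05}) = 0.85, so δ = z_{0.05} + z_{0.15} = 1.645 + 1.036 = 2.681.
δ = d·√n ⇒ n = (δ/d)² = (2.681 / 0.27)² = 98.62.
Rounding up, n = 99.

n = 99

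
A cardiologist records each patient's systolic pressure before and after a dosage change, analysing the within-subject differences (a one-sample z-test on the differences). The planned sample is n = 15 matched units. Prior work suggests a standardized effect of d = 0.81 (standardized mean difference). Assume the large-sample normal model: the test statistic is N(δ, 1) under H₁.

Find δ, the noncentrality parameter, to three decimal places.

δ = d·√n = 0.81 × √15 = 3.1371

δ ≈ 3.137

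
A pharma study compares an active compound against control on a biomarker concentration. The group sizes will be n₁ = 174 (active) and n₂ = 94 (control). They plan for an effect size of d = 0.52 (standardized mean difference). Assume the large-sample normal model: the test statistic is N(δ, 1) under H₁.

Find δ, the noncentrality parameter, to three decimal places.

The noncentrality parameter scales effect size by the design's sample-size factor: δ = d / √(1/n₁ + 1/n₂) = 0.52 / √(1/174 + 1/94) = 4.0623

δ ≈ 4.062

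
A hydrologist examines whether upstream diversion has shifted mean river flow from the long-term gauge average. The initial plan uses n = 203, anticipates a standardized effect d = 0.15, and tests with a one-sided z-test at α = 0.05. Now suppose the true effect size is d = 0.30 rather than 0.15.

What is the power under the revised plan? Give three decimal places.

With d = 0.30: δ = d·√n = 0.30 × √203 = 4.2743. Critical value z_{0.05} = 1.645.
Revised power = Φ(δ − 1.645) = Φ(2.629) = 0.9957.

Power ≈ 0.996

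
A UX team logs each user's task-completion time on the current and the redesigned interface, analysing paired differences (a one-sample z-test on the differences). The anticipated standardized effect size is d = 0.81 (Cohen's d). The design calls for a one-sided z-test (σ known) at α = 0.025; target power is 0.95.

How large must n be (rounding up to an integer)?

n = 20

For power 0.95 need Φ(δ − z_{0.025}) = 0.95, so δ = z_{0.025} + z_{0.05} = 1.960 + 1.645 = 3.605.
δ = d·√n ⇒ n = (δ/d)² = (3.605 / 0.81)² = 19.81.
Round up to the next whole unit.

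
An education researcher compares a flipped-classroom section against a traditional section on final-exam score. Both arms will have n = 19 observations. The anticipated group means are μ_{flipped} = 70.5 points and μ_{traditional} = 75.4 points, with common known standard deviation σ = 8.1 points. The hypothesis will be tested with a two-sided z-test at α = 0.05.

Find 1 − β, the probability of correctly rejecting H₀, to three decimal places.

Standardized effect: d = |μ_{flipped} − μ_{traditional}| / σ = |70.5 − 75.4| / 8.1 = 0.6049
Noncentrality parameter: δ = d·√(n/2) = 0.6049 × √(19/2) = 1.8645
Critical value for a two-sided test at α = 0.05: z_{α/2} = 1.960.
Power = Φ(δ − 1.960) + Φ(−δ − 1.960) = Φ(-0.095) + Φ(-3.825) = 0.4620 + 0.0001 = 0.4621.

Power ≈ 0.462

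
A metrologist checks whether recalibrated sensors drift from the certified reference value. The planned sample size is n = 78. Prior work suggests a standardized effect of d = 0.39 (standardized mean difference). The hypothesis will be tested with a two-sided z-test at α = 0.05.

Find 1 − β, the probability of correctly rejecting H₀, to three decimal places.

Noncentrality parameter: δ = d·√n = 0.39 × √78 = 3.4444
Two-sided α = 0.05 → critical value z_{0.025} = 1.960.
Power = Φ(δ − 1.960) + Φ(−δ − 1.960) = Φ(1.484) + Φ(-5.404) = 0.9312 + 0.0000 = 0.9312.

Power ≈ 0.931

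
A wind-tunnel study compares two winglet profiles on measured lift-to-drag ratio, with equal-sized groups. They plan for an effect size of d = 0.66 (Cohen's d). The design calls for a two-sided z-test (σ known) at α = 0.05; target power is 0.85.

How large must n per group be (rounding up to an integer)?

n = 42 per group

Set Φ(δ − 1.960) = 0.85; then δ − 1.960 = Φ⁻¹(0.85) = 1.036, giving δ = 2.996.
(For δ > 0 the lower-tail rejection region contributes negligibly to power, so the one-term inversion is standard.)
δ = d·√(n/2) ⇒ n = 2(δ/d)² = 2 × (2.996 / 0.66)² = 41.22.
Round up to the next whole unit.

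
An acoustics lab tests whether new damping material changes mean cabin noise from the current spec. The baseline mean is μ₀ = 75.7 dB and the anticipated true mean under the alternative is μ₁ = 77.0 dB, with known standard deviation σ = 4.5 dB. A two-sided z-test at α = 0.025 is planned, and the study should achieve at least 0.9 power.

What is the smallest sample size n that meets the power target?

n = 149

Standardized effect: d = |μ₁ − μ₀| / σ = |77.0 − 75.7| / 4.5 = 0.2889
Set Φ(δ − 2.241) = 0.9; then δ − 2.241 = Φ⁻¹(0.9) = 1.282, giving δ = 3.523.
(Ignoring the negligible lower-tail rejection probability gives the usual closed-form inversion.)
δ = d·√n ⇒ n = (δ/d)² = (3.523 / 0.2889)² = 148.71.
Round up to the next whole unit.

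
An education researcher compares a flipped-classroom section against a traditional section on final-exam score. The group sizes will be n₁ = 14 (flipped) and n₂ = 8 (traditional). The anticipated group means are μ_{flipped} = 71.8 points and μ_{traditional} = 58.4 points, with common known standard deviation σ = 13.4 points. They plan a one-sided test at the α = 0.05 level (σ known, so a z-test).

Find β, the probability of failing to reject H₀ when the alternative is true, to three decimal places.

Standardized effect: d = |μ_{flipped} − μ_{traditional}| / σ = |71.8 − 58.4| / 13.4 = 1.0000
Noncentrality parameter: δ = d / √(1/n₁ + 1/n₂) = 1.0000 / √(1/14 + 1/8) = 2.2563
Critical value for a one-sided test at α = 0.05: z_α = 1.645.
Power = Φ(δ − 1.645) = Φ(0.611) = 0.7295.
Type II error: β = 1 − power = 1 − 0.7295 = 0.2705.

β ≈ 0.270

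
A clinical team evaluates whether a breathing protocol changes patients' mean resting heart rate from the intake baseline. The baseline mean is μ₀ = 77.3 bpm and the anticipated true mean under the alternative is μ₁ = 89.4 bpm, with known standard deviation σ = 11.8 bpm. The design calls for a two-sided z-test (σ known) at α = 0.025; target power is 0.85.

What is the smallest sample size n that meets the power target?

n = 11

Standardized effect: d = |μ₁ − μ₀| / σ = |89.4 − 77.3| / 11.8 = 1.0254
For power 0.85 need Φ(δ − z_{0.0125}) = 0.85, so δ = z_{0.0125} + z_{0.15} = 2.241 + 1.036 = 3.278.
(For δ > 0 the lower-tail rejection region contributes negligibly to power, so the one-term inversion is standard.)
δ = d·√n ⇒ n = (δ/d)² = (3.278 / 1.0254)² = 10.22.
Rounding up, n = 11.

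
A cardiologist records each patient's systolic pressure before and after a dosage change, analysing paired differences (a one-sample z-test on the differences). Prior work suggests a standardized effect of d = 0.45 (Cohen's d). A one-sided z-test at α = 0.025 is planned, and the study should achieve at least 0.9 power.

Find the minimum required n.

Set Φ(δ − 1.960) = 0.9; then δ − 1.960 = Φ⁻¹(0.9) = 1.282, giving δ = 3.242.
δ = d·√n ⇒ n = (δ/d)² = (3.242 / 0.45)² = 51.89.
Round up to the next whole unit.

n = 52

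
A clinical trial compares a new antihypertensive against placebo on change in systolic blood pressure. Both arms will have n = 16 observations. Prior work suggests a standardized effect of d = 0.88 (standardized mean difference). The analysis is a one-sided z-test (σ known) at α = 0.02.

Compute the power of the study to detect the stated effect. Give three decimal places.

Noncentrality parameter: δ = d·√(n/2) = 0.88 × √(16/2) = 2.4890
One-sided α = 0.02 → critical value z_{0.02} = 2.054.
Power = P(Z > 2.054 − δ) = Φ(0.435) = 0.6683.

Power ≈ 0.668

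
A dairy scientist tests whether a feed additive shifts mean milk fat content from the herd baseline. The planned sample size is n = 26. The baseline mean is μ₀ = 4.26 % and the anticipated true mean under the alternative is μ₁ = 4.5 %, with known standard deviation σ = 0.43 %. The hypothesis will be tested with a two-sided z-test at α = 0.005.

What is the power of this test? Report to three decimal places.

Power ≈ 0.516

Standardized effect: d = |μ₁ − μ₀| / σ = |4.5 − 4.26| / 0.43 = 0.5581
Noncentrality parameter: δ = d·√n = 0.5581 × √26 = 2.8460
Two-sided α = 0.005 → critical value z_{0.0025} = 2.807.
Power = Φ(δ − 2.807) + Φ(−δ − 2.807) = Φ(0.039) + Φ(-5.653) = 0.5155 + 0.0000 = 0.5155.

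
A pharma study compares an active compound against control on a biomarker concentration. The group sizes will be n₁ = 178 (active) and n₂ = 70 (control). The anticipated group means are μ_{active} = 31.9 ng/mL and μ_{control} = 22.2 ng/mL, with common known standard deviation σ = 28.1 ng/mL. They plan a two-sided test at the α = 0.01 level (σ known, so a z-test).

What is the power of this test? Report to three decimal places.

Standardized effect: d = |μ_{active} − μ_{control}| / σ = |31.9 − 22.2| / 28.1 = 0.3452
Noncentrality parameter: δ = d / √(1/n₁ + 1/n₂) = 0.3452 / √(1/178 + 1/70) = 2.4468
Two-sided α = 0.01 → critical value z_{0.005} = 2.576.
Power = Φ(δ − 2.576) + Φ(−δ − 2.576) = Φ(-0.129) + Φ(-5.023) = 0.4487 + 0.0000 = 0.4487.

Power ≈ 0.449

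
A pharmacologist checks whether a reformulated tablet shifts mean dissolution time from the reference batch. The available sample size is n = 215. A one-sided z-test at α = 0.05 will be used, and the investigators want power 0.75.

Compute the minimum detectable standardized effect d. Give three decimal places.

d ≈ 0.158

Required noncentrality: δ = z_{0.05} + z_{0.25} = 1.645 + 0.674 = 2.319.
δ = d·√n ⇒ d = δ/√n = 2.319/√215 = 0.1582.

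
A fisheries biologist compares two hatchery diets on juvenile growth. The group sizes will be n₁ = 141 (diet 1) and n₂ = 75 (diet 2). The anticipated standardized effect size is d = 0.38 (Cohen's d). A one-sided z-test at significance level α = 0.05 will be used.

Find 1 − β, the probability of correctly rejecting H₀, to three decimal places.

Noncentrality parameter: δ = d / √(1/n₁ + 1/n₂) = 0.38 / √(1/141 + 1/75) = 2.6589
One-sided α = 0.05 → critical value z_{0.05} = 1.645.
Power = P(Z > 1.645 − δ) = Φ(1.014) = 0.8447.

Power ≈ 0.845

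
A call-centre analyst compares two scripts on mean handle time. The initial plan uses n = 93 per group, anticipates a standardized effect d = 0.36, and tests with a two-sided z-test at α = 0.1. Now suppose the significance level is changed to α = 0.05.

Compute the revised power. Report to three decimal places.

δ = d·√(n/2) = 0.36 × √(93/2) = 2.4549 (unchanged). New critical value: z_{0.025} = 1.960.
Revised power = Φ(δ − 1.960) + Φ(−δ − 1.960) = Φ(0.495) + Φ(-4.415) = 0.6897 + 0.0000 = 0.6897.

Power ≈ 0.690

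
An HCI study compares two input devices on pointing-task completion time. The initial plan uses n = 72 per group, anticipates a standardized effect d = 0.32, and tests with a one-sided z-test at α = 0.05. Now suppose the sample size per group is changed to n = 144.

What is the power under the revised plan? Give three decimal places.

Power ≈ 0.858

With n = 144 per group: δ = d·√(n/2) = 0.32 × √(144/2) = 2.7153. Critical value z_{0.05} = 1.645.
Revised power = P(Z > 1.645 − δ) = Φ(1.070) = 0.8578.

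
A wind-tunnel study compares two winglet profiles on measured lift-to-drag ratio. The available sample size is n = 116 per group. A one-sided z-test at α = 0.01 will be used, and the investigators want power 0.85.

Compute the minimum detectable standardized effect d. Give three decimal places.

d ≈ 0.442

Required noncentrality: δ = z_{0.01} + z_{0.15} = 2.326 + 1.036 = 3.363.
δ = d·√(n/2) ⇒ d = δ/√(n/2) = 3.363/√(116/2) = 0.4416.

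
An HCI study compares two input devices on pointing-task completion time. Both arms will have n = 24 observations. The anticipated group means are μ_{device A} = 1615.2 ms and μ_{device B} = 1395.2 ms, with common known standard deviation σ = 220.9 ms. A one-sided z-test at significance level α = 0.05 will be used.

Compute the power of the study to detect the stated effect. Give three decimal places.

Power ≈ 0.964

Standardized effect: d = |μ_{device A} − μ_{device B}| / σ = |1615.2 − 1395.2| / 220.9 = 0.9959
Noncentrality parameter: δ = d·√(n/2) = 0.9959 × √(24/2) = 3.4500
One-sided α = 0.05 → critical value z_{0.05} = 1.645.
Power = P(Z > 1.645 − δ) = Φ(1.805) = 0.9645.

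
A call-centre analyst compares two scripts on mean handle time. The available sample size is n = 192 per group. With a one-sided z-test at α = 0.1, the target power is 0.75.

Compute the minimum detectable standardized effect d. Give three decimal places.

Need Φ(δ − 1.282) = 0.75, so δ = 1.282 + 0.674 = 1.956.
δ = d·√(n/2) ⇒ d = δ/√(n/2) = 1.956/√(192/2) = 0.1996.

d ≈ 0.200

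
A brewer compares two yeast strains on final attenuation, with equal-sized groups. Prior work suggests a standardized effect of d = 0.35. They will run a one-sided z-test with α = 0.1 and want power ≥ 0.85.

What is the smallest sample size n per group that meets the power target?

For power 0.85 need Φ(δ − z_{0.1}) = 0.85, so δ = z_{0.1} + z_{0.15} = 1.282 + 1.036 = 2.318.
δ = d·√(n/2) ⇒ n = 2(δ/d)² = 2 × (2.318 / 0.35)² = 87.72.
Round up to the next whole unit.

n = 88 per group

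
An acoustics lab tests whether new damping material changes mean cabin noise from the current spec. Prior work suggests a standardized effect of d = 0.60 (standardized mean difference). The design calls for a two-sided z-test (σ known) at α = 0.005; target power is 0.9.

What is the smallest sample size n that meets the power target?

Set Φ(δ − 2.807) = 0.9; then δ − 2.807 = Φ⁻¹(0.9) = 1.282, giving δ = 4.089.
(For δ > 0 the lower-tail rejection region contributes negligibly to power, so the one-term inversion is standard.)
δ = d·√n ⇒ n = (δ/d)² = (4.089 / 0.60)² = 46.43.
Rounding up, n = 47.

n = 47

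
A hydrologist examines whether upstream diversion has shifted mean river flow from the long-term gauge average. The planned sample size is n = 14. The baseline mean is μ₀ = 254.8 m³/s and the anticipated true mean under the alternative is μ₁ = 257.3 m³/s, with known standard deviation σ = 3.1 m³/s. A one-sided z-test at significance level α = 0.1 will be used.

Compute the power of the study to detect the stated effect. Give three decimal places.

Standardized effect: d = |μ₁ − μ₀| / σ = |257.3 − 254.8| / 3.1 = 0.8065
Noncentrality parameter: δ = d·√n = 0.8065 × √14 = 3.0175
Critical value for a one-sided test at α = 0.1: z_α = 1.282.
Power = Φ(δ − 1.282) = Φ(1.736) = 0.9587.

Power ≈ 0.959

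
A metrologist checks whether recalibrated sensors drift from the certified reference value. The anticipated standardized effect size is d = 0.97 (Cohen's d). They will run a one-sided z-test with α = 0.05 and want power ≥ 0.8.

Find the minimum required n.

For power 0.8 need Φ(δ − z_{0.05}) = 0.8, so δ = z_{0.05} + z_{0.20} = 1.645 + 0.842 = 2.486.
δ = d·√n ⇒ n = (δ/d)² = (2.486 / 0.97)² = 6.57.
Round up to the next whole unit.

n = 7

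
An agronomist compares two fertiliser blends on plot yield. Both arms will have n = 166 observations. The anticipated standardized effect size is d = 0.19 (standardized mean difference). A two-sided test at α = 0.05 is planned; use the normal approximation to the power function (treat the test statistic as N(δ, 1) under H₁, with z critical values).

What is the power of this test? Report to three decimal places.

Noncentrality parameter: δ = d·√(n/2) = 0.19 × √(166/2) = 1.7310
Critical value for a two-sided test at α = 0.05: z_{α/2} = 1.960.
Power = Φ(δ − 1.960) + Φ(−δ − 1.960) = Φ(-0.229) + Φ(-3.691) = 0.4094 + 0.0001 = 0.4096.

Power ≈ 0.410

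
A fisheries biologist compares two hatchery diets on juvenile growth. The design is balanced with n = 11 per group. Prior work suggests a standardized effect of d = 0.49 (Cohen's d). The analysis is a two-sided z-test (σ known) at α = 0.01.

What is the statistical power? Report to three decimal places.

Noncentrality parameter: δ = d·√(n/2) = 0.49 × √(11/2) = 1.1492
Two-sided α = 0.01 → critical value z_{0.005} = 2.576.
Power = Φ(δ − 2.576) + Φ(−δ − 2.576) = Φ(-1.427) + Φ(-3.725) = 0.0768 + 0.0001 = 0.0769.

Power ≈ 0.077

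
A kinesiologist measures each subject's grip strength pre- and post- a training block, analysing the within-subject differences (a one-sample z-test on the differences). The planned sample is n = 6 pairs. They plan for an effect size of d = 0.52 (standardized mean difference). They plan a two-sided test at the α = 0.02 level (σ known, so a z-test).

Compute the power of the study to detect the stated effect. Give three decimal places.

Noncentrality parameter: δ = d·√n = 0.52 × √6 = 1.2737
Critical value for a two-sided test at α = 0.02: z_{α/2} = 2.326.
Power = Φ(δ − 2.326) + Φ(−δ − 2.326) = Φ(-1.053) + Φ(-3.600) = 0.1463 + 0.0002 = 0.1464.

Power ≈ 0.146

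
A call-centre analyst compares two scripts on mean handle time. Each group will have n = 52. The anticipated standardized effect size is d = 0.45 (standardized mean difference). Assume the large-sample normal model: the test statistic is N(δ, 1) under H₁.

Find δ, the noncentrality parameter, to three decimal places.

δ = d·√(n/2) = 0.45 × √(52/2) = 2.2946

δ ≈ 2.295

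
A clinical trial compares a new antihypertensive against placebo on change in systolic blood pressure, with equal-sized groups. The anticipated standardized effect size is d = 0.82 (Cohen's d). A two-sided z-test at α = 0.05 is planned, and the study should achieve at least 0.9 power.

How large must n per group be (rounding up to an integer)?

n = 32 per group

For power 0.9 need Φ(δ − z_{0.025}) = 0.9, so δ = z_{0.025} + z_{0.10} = 1.960 + 1.282 = 3.242.
(Ignoring the negligible lower-tail rejection probability gives the usual closed-form inversion.)
δ = d·√(n/2) ⇒ n = 2(δ/d)² = 2 × (3.242 / 0.82)² = 31.25.
Round up to the next whole unit.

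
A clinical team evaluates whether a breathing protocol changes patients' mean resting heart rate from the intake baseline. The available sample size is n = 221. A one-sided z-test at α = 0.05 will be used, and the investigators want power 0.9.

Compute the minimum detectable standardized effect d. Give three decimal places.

d ≈ 0.197

Required noncentrality: δ = z_{0.05} + z_{0.10} = 1.645 + 1.282 = 2.926.
δ = d·√n ⇒ d = δ/√n = 2.926/√221 = 0.1969.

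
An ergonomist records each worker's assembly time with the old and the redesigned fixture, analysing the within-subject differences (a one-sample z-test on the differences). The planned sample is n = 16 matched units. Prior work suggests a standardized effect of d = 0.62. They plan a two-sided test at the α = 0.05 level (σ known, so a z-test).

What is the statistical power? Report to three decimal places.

Noncentrality parameter: δ = d·√n = 0.62 × √16 = 2.4800
Critical value for a two-sided test at α = 0.05: z_{α/2} = 1.960.
Power = Φ(δ − 1.960) + Φ(−δ − 1.960) = Φ(0.520) + Φ(-4.440) = 0.6985 + 0.0000 = 0.6985.

Power ≈ 0.698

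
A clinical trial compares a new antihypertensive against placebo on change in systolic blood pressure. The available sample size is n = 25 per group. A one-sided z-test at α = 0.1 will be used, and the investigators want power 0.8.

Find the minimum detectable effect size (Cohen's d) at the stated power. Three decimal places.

Need Φ(δ − 1.282) = 0.8, so δ = 1.282 + 0.842 = 2.123.
δ = d·√(n/2) ⇒ d = δ/√(n/2) = 2.123/√(25/2) = 0.6005.

d ≈ 0.601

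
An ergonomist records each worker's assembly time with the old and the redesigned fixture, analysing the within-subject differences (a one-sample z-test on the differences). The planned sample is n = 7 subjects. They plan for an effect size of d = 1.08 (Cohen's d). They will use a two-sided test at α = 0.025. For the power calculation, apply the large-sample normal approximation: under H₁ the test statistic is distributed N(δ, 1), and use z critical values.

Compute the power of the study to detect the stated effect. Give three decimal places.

Noncentrality parameter: δ = d·√n = 1.08 × √7 = 2.8574
Critical value for a two-sided test at α = 0.025: z_{α/2} = 2.241.
Power = Φ(δ − 2.241) + Φ(−δ − 2.241) = Φ(0.616) + Φ(-5.099) = 0.7311 + 0.0000 = 0.7311.

Power ≈ 0.731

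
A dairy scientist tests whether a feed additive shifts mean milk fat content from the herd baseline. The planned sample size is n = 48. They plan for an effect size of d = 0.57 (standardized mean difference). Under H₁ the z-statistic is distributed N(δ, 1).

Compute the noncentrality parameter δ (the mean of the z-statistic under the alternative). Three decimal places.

δ ≈ 3.949

δ = d·√n = 0.57 × √48 = 3.9491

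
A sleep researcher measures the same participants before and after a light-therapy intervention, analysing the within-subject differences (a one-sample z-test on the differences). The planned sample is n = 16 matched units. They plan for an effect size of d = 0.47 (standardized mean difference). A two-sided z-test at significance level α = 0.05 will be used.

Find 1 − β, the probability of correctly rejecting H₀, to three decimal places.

Power ≈ 0.468

Noncentrality parameter: δ = d·√n = 0.47 × √16 = 1.8800
Critical value for a two-sided test at α = 0.05: z_{α/2} = 1.960.
Power = Φ(δ − 1.960) + Φ(−δ − 1.960) = Φ(-0.080) + Φ(-3.840) = 0.4681 + 0.0001 = 0.4682.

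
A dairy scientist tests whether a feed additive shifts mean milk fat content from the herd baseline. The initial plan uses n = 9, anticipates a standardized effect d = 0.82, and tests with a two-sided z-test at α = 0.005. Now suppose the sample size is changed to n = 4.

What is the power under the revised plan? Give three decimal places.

With n = 4: δ = d·√n = 0.82 × √4 = 1.6400. Critical value z_{0.0025} = 2.807.
Revised power = Φ(δ − 2.807) + Φ(−δ − 2.807) = Φ(-1.167) + Φ(-4.447) = 0.1216 + 0.0000 = 0.1216.

Power ≈ 0.122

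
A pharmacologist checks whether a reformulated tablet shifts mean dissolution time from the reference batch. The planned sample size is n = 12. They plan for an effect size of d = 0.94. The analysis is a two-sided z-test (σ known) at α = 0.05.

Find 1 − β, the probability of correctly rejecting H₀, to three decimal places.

Power ≈ 0.903

Noncentrality parameter: δ = d·√n = 0.94 × √12 = 3.2563
Two-sided α = 0.05 → critical value z_{0.025} = 1.960.
Power = Φ(δ − 1.960) + Φ(−δ − 1.960) = Φ(1.296) + Φ(-5.216) = 0.9026 + 0.0000 = 0.9026.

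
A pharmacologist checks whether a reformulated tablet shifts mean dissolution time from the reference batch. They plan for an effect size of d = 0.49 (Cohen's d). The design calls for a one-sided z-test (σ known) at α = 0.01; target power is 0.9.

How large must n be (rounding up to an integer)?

n = 55

Set Φ(δ − 2.326) = 0.9; then δ − 2.326 = Φ⁻¹(0.9) = 1.282, giving δ = 3.608.
δ = d·√n ⇒ n = (δ/d)² = (3.608 / 0.49)² = 54.21.
Rounding up, n = 55.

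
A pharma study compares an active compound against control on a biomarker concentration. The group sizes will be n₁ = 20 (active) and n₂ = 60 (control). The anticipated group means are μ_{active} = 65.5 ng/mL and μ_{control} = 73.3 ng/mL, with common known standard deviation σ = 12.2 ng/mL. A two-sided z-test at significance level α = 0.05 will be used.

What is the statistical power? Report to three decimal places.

Standardized effect: d = |μ_{active} − μ_{control}| / σ = |65.5 − 73.3| / 12.2 = 0.6393
Noncentrality parameter: δ = d / √(1/n₁ + 1/n₂) = 0.6393 / √(1/20 + 1/60) = 2.4762
Critical value for a two-sided test at α = 0.05: z_{α/2} = 1.960.
Power = Φ(δ − 1.960) + Φ(−δ − 1.960) = Φ(0.516) + Φ(-4.436) = 0.6971 + 0.0000 = 0.6971.

Power ≈ 0.697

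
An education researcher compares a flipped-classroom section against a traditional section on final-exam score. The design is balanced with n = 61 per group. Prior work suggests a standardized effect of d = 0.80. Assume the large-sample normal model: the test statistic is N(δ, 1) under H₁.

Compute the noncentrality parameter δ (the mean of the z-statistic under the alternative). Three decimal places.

δ = d·√(n/2) = 0.80 × √(61/2) = 4.4181

δ ≈ 4.418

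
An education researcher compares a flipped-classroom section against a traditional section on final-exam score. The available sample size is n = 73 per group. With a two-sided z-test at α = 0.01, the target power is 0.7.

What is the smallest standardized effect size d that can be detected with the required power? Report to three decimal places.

Required noncentrality: δ = z_{0.005} + z_{0.30} = 2.576 + 0.524 = 3.100.
(The second rejection-region term Φ(−δ − z_{α/2}) is negligible and dropped.)
δ = d·√(n/2) ⇒ d = δ/√(n/2) = 3.100/√(73/2) = 0.5132.

d ≈ 0.513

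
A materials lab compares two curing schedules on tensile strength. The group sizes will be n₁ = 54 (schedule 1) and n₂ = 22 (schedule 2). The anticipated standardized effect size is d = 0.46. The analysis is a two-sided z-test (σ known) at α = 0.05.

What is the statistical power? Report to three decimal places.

Power ≈ 0.444

Noncentrality parameter: δ = d / √(1/n₁ + 1/n₂) = 0.46 / √(1/54 + 1/22) = 1.8187
Two-sided α = 0.05 → critical value z_{0.025} = 1.960.
Power = Φ(δ − 1.960) + Φ(−δ − 1.960) = Φ(-0.141) + Φ(-3.779) = 0.4438 + 0.0001 = 0.4439.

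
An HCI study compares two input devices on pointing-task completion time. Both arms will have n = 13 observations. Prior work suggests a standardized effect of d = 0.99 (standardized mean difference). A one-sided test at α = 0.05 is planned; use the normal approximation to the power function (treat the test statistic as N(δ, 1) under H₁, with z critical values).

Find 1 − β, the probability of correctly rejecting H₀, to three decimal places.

Power ≈ 0.810

Noncentrality parameter: δ = d·√(n/2) = 0.99 × √(13/2) = 2.5240
Critical value for a one-sided test at α = 0.05: z_α = 1.645.
Power = P(Z > 1.645 − δ) = Φ(0.879) = 0.8103.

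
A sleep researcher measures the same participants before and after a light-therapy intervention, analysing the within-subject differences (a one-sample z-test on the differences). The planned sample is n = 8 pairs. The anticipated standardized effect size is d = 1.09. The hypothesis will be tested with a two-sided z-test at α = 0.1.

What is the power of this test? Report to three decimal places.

Noncentrality parameter: δ = d·√n = 1.09 × √8 = 3.0830
Critical value for a two-sided test at α = 0.1: z_{α/2} = 1.645.
Power = Φ(δ − 1.645) + Φ(−δ − 1.645) = Φ(1.438) + Φ(-4.728) = 0.9248 + 0.0000 = 0.9248.

Power ≈ 0.925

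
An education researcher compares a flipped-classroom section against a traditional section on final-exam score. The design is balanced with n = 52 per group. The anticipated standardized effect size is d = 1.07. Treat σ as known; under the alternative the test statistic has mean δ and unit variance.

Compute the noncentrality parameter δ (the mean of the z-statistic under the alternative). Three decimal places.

δ ≈ 5.456

The noncentrality parameter scales effect size by the design's sample-size factor: δ = d·√(n/2) = 1.07 × √(52/2) = 5.4560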